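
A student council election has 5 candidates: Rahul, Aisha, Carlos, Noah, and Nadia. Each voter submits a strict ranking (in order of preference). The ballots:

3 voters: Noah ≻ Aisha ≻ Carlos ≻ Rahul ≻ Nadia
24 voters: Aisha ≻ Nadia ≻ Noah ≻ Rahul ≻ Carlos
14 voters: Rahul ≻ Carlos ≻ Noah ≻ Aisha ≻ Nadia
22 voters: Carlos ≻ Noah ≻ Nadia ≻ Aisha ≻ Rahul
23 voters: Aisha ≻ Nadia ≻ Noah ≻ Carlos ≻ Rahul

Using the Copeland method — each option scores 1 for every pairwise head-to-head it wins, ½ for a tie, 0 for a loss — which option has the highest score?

Rahul: loses to Aisha, Carlos, Noah, and Nadia → score 0.
Aisha: beats Rahul, Carlos, Noah, and Nadia → score 4.
Carlos: beats Rahul; loses to Aisha, Noah, and Nadia → score 1.
Noah: beats Rahul and Carlos; loses to Aisha and Nadia → score 2.
Nadia: beats Rahul, Carlos, and Noah; loses to Aisha → score 3.
Aisha has the best pairwise record.

Aisha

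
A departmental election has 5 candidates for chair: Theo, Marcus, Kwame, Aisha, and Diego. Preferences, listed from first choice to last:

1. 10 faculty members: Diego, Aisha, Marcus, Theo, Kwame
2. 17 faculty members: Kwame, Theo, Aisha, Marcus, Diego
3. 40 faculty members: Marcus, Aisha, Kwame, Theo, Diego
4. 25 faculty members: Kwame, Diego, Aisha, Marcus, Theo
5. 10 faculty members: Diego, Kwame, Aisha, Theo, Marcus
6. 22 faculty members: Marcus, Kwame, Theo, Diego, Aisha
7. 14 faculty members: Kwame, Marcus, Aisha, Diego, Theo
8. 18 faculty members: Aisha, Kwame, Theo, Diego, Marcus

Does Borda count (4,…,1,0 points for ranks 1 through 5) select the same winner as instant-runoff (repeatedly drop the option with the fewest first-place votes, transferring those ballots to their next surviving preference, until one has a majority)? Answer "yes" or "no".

yes

Borda — scores: Theo 191, Marcus 352, Kwame 454, Aisha 354, Diego 209. Winner: Kwame.
Instant-runoff — R1 Theo 0, Marcus 62, Kwame 56, Aisha 18, Diego 20 (Theo out); R2 Marcus 62, Kwame 56, Aisha 18, Diego 20 (Aisha out); R3 Marcus 62, Kwame 74, Diego 20 (Diego out); R4 Marcus 72, Kwame 84 (Kwame winner). Winner: Kwame.
The two methods agree.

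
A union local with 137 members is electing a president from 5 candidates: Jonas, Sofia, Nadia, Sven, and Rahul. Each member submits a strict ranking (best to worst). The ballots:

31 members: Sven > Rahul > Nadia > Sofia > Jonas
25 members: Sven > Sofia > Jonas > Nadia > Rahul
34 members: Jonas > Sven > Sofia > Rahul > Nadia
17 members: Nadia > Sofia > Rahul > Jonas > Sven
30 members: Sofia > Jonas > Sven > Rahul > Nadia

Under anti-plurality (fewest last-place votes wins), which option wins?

Sofia

Last-place votes: Jonas 31, Sofia 0, Nadia 64, Sven 17, Rahul 25.
Sofia is ranked last by the fewest voters, so Sofia wins.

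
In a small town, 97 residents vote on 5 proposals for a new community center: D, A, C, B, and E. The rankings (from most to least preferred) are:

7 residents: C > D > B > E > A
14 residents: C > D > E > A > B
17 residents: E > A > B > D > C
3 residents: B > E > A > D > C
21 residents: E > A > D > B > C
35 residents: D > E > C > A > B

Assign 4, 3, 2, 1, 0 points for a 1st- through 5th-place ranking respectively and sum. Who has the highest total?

E

D: 7·3 + 14·3 + 17·1 + 3·1 + 21·2 + 35·4 = 265
A: 7·0 + 14·1 + 17·3 + 3·2 + 21·3 + 35·1 = 169
C: 7·4 + 14·4 + 17·0 + 3·0 + 21·0 + 35·2 = 154
B: 7·2 + 14·0 + 17·2 + 3·4 + 21·1 + 35·0 = 81
E: 7·1 + 14·2 + 17·4 + 3·3 + 21·4 + 35·3 = 301
E has the highest Borda score (301).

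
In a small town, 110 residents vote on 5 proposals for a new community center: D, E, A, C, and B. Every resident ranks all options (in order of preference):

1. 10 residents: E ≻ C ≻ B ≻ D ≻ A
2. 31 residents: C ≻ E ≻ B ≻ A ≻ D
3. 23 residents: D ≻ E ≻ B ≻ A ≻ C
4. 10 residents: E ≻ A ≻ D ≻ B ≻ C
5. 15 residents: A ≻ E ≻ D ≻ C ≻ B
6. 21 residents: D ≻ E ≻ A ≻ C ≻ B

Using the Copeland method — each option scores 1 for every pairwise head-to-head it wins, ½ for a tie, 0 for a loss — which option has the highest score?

D: beats C and B; loses to E and A → score 2.
E: beats D, A, C, and B → score 4.
A: beats D and C; loses to E and B → score 2.
C: beats B; loses to D, E, and A → score 1.
B: beats A; loses to D, E, and C → score 1.
E has the best pairwise record.

E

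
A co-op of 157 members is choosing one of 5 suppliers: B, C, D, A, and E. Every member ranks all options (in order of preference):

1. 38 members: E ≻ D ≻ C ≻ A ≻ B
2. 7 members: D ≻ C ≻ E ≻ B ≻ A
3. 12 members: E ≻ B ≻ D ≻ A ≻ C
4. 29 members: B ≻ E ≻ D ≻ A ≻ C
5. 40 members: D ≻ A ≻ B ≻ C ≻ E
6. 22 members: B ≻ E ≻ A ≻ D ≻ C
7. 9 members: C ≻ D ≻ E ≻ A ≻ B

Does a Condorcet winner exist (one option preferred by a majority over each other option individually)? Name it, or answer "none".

Checking pairwise contests:
D beats B 94–63.
B beats C 103–54.
E beats D 101–56.
D beats A 135–22.
B beats E 91–66.
Every option loses at least one head-to-head, so there is no Condorcet winner.

none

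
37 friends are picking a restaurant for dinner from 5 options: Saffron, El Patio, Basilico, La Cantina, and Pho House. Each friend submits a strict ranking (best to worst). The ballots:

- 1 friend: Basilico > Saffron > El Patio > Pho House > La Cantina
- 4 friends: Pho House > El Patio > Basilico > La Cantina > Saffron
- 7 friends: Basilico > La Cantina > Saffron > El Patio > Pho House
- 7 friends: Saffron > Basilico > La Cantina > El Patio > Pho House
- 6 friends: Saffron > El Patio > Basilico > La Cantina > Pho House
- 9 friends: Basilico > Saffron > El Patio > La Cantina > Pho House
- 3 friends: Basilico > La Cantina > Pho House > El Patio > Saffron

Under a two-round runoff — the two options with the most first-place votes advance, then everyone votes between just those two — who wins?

Basilico

Round 1 first-place votes: Saffron 13, El Patio 0, Basilico 20, La Cantina 0, Pho House 4.
Basilico and Saffron advance.
Runoff: Basilico is preferred to Saffron by 24 voters; Saffron by 13.
Basilico wins the runoff.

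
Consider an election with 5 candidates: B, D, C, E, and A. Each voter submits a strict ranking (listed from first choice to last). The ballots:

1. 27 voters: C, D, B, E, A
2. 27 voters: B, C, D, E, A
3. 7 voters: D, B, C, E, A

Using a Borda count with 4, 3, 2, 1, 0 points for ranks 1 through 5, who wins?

B: 27·2 + 27·4 + 7·3 = 183
D: 27·3 + 27·2 + 7·4 = 163
C: 27·4 + 27·3 + 7·2 = 203
E: 27·1 + 27·1 + 7·1 = 61
A: 27·0 + 27·0 + 7·0 = 0
C has the highest Borda score (203).

C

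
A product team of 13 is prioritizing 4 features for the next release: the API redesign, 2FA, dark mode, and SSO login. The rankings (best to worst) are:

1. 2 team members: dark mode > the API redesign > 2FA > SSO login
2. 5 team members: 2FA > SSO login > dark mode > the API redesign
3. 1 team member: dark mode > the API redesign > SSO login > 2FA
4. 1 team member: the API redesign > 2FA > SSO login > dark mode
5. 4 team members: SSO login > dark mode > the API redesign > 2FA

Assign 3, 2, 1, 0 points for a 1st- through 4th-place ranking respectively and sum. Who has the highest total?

SSO login

the API redesign: 2·2 + 5·0 + 1·2 + 1·3 + 4·1 = 13
2FA: 2·1 + 5·3 + 1·0 + 1·2 + 4·0 = 19
dark mode: 2·3 + 5·1 + 1·3 + 1·0 + 4·2 = 22
SSO login: 2·0 + 5·2 + 1·1 + 1·1 + 4·3 = 24
SSO login has the highest Borda score (24).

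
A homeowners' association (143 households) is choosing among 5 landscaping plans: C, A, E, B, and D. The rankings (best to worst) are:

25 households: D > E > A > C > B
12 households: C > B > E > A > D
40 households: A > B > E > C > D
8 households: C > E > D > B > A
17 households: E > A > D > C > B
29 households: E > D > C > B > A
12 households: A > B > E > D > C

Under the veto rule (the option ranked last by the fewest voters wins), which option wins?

Last-place votes: C 12, A 37, E 0, B 42, D 52.
E is ranked last by the fewest voters, so E wins.

E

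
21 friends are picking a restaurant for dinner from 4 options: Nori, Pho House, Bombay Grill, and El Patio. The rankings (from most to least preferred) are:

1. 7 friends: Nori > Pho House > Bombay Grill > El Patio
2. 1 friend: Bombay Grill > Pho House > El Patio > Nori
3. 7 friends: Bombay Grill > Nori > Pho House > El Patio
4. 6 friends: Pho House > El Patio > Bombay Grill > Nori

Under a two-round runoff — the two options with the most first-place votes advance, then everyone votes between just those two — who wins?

Round 1 first-place votes: Nori 7, Pho House 6, Bombay Grill 8, El Patio 0.
Bombay Grill and Nori advance.
Runoff: Bombay Grill is preferred to Nori by 14 voters; Nori by 7.
Bombay Grill wins the runoff.

Bombay Grill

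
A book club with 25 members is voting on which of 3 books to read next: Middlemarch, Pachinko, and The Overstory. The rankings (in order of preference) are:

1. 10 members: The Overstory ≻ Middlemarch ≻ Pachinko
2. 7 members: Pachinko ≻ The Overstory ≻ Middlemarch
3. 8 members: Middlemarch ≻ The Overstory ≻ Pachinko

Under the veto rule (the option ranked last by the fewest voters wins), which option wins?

Last-place votes: Middlemarch 7, Pachinko 18, The Overstory 0.
The Overstory is ranked last by the fewest voters, so The Overstory wins.

The Overstory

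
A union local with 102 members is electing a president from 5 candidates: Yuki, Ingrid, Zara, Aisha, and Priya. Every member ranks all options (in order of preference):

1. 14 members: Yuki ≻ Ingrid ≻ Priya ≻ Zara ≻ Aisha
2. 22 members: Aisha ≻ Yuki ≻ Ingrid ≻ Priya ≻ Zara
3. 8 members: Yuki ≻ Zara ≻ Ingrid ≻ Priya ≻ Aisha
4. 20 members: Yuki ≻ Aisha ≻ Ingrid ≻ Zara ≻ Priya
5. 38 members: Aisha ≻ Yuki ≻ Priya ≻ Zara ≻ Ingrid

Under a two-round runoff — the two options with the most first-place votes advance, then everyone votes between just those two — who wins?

Round 1 first-place votes: Yuki 42, Ingrid 0, Zara 0, Aisha 60, Priya 0.
Aisha and Yuki advance.
Runoff: Aisha is preferred to Yuki by 60 voters; Yuki by 42.
Aisha wins the runoff.

Aisha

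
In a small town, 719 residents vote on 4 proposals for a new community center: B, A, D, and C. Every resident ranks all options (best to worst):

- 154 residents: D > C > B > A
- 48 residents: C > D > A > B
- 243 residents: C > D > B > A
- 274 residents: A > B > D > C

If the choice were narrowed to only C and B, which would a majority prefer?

Voters preferring C to B: 445; preferring B to C: 274.
C wins the head-to-head.

C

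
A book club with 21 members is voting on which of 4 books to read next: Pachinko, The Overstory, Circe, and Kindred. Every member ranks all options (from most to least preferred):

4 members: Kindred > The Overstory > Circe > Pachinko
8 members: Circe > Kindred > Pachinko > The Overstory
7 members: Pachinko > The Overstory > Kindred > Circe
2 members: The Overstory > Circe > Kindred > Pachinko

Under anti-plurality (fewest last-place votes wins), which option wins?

Last-place votes: Pachinko 6, The Overstory 8, Circe 7, Kindred 0.
Kindred is ranked last by the fewest voters, so Kindred wins.

Kindred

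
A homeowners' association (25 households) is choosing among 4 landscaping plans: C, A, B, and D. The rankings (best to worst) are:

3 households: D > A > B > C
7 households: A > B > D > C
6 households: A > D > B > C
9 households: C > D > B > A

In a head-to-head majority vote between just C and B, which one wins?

Voters preferring C to B: 9; preferring B to C: 16.
B wins the head-to-head.

B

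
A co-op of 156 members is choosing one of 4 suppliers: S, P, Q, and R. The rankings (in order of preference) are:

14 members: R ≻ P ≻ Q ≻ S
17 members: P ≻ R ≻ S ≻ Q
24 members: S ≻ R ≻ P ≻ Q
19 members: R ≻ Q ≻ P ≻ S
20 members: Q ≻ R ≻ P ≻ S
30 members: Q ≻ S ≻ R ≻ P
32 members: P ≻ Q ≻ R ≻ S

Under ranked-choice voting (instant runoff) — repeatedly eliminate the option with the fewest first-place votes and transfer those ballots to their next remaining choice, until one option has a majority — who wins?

Q

Round 1: S 24, P 49, Q 50, R 33. Eliminate S.
Round 2: P 49, Q 50, R 57. Eliminate P.
Round 3: Q 82, R 74. Q has a majority.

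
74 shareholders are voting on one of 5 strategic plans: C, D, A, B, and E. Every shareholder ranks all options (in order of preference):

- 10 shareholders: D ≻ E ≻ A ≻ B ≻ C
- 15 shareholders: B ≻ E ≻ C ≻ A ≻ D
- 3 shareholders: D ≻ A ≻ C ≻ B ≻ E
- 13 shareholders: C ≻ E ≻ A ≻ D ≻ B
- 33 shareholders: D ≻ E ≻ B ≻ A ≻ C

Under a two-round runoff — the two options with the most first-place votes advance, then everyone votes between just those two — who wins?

D

Round 1 first-place votes: C 13, D 46, A 0, B 15, E 0.
D and B advance.
Runoff: D is preferred to B by 59 voters; B by 15.
D wins the runoff.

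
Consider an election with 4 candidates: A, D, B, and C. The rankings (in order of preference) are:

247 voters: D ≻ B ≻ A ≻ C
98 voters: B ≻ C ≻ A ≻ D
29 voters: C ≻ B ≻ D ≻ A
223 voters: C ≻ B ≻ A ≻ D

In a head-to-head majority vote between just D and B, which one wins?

B

Voters preferring D to B: 247; preferring B to D: 350.
B wins the head-to-head.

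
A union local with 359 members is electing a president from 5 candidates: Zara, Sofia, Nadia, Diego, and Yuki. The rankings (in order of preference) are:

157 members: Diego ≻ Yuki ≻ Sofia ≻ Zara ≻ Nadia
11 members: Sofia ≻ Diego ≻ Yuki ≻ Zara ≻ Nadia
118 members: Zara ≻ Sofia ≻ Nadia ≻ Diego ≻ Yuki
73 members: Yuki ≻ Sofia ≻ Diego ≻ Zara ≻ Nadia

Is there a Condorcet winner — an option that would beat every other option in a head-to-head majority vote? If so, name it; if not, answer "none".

none

Checking pairwise contests:
Sofia beats Zara 241–118.
Yuki beats Sofia 230–129.
Zara beats Nadia 359–0.
Sofia beats Diego 202–157.
Diego beats Yuki 286–73.
Every option loses at least one head-to-head, so there is no Condorcet winner.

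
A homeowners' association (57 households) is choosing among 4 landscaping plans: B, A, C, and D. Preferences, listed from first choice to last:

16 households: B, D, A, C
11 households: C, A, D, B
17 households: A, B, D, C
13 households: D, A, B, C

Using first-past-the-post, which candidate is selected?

A

First-place votes: B 16, A 17, C 11, D 13.
A has the most first-place votes.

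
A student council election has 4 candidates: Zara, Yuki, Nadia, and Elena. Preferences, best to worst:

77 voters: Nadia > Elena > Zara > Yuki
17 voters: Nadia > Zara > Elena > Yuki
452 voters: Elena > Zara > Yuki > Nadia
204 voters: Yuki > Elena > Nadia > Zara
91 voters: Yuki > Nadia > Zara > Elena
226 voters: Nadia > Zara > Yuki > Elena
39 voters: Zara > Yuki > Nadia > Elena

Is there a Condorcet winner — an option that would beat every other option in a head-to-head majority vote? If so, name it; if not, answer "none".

none

Checking pairwise contests:
Nadia beats Zara 615–491.
Zara beats Yuki 811–295.
Yuki beats Nadia 786–320.
Yuki beats Elena 560–546.
Every option loses at least one head-to-head, so there is no Condorcet winner.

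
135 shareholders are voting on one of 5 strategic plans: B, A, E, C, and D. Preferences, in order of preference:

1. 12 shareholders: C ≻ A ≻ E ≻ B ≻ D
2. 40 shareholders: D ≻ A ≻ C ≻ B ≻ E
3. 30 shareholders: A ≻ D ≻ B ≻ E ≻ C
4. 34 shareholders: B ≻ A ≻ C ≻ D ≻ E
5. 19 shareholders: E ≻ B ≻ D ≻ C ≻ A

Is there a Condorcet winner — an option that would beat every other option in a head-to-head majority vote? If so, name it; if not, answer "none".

A vs B: 82–53 for A.
A vs E: 116–19 for A.
A vs C: 104–31 for A.
A vs D: 76–59 for A.
A beats every other option head-to-head.

A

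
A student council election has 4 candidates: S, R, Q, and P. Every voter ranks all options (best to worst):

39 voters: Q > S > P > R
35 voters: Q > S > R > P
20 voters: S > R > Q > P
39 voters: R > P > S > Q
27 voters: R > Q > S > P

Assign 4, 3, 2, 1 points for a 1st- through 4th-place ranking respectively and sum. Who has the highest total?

S: 39·3 + 35·3 + 20·4 + 39·2 + 27·2 = 434
R: 39·1 + 35·2 + 20·3 + 39·4 + 27·4 = 433
Q: 39·4 + 35·4 + 20·2 + 39·1 + 27·3 = 456
P: 39·2 + 35·1 + 20·1 + 39·3 + 27·1 = 277
Q has the highest Borda score (456).

Q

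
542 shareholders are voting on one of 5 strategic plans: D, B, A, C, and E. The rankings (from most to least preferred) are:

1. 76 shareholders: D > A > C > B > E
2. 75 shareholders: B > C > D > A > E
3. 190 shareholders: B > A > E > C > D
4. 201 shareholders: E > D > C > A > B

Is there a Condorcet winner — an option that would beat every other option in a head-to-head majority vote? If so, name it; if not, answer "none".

none

Checking pairwise contests:
E beats D 391–151.
D beats B 277–265.
D beats A 352–190.
D beats C 277–265.
B beats E 341–201.
Every option loses at least one head-to-head, so there is no Condorcet winner.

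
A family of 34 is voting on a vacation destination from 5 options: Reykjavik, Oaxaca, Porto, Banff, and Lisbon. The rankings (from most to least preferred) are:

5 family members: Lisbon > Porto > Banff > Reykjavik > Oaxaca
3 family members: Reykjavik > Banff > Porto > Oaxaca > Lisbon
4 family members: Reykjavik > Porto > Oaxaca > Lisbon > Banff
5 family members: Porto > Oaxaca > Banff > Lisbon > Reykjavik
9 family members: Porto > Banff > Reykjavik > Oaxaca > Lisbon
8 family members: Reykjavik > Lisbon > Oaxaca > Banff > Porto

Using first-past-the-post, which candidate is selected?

Reykjavik

First-place votes: Reykjavik 15, Oaxaca 0, Porto 14, Banff 0, Lisbon 5.
Reykjavik has the most first-place votes.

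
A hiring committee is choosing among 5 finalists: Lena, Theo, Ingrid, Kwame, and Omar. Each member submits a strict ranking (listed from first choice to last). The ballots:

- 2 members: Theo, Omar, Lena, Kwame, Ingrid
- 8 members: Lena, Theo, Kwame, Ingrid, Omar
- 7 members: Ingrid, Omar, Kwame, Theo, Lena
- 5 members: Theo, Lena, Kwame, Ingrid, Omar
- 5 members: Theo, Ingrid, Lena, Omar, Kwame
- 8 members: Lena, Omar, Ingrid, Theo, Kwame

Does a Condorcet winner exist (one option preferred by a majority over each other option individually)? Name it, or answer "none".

Theo

Theo vs Lena: 19–16 for Theo.
Theo vs Ingrid: 20–15 for Theo.
Theo vs Kwame: 28–7 for Theo.
Theo vs Omar: 20–15 for Theo.
Theo beats every other option head-to-head.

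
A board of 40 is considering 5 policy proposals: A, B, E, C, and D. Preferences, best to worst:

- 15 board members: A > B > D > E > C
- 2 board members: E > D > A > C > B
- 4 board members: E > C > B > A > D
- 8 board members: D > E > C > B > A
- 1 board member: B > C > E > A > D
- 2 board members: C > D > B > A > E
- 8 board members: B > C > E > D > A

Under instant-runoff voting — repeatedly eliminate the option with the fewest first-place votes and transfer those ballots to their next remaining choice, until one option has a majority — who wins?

Round 1: A 15, B 9, E 6, C 2, D 8. Eliminate C.
Round 2: A 15, B 9, E 6, D 10. Eliminate E.
Round 3: A 15, B 13, D 12. Eliminate D.
Round 4: A 17, B 23. B has a majority.

B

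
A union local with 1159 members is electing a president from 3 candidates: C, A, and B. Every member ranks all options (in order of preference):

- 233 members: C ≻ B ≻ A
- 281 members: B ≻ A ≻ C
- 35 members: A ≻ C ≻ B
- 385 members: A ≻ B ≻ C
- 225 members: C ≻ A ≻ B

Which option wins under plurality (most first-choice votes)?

C

First-place votes: C 458, A 420, B 281.
C has the most first-place votes.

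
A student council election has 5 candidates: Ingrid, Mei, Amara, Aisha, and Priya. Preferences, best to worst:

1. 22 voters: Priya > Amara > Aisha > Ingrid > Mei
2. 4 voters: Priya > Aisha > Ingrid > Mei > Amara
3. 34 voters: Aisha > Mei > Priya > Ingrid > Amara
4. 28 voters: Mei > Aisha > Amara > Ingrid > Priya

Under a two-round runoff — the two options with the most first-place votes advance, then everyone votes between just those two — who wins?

Round 1 first-place votes: Ingrid 0, Mei 28, Amara 0, Aisha 34, Priya 26.
Aisha and Mei advance.
Runoff: Aisha is preferred to Mei by 60 voters; Mei by 28.
Aisha wins the runoff.

Aisha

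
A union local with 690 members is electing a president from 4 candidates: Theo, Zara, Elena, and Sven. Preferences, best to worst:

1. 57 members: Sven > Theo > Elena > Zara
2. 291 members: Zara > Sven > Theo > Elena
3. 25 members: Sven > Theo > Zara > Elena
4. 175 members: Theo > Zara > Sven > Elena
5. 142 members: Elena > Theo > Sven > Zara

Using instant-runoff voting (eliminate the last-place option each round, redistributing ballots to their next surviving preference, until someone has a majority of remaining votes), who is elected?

Round 1: Theo 175, Zara 291, Elena 142, Sven 82. Eliminate Sven.
Round 2: Theo 257, Zara 291, Elena 142. Eliminate Elena.
Round 3: Theo 399, Zara 291. Theo has a majority.

Theo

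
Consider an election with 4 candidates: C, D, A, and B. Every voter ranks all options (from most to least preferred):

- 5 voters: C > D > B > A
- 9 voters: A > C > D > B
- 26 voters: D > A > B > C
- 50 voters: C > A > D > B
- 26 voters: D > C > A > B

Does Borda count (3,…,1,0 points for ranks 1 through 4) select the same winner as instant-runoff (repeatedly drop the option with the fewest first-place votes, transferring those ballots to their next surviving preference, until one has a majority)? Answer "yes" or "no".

yes

Borda — scores: C 235, D 225, A 205, B 31. Winner: C.
Instant-runoff — R1 C 55, D 52, A 9, B 0 (B out); R2 C 55, D 52, A 9 (A out); R3 C 64, D 52 (C winner). Winner: C.
The two methods agree.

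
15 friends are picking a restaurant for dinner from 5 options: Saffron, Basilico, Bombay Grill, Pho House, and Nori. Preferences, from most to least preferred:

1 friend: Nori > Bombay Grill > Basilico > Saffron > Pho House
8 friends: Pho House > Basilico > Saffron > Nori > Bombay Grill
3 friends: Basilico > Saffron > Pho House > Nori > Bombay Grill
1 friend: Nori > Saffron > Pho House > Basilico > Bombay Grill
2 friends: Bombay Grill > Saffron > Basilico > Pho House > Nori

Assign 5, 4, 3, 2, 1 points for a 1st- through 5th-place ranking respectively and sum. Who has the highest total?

Saffron: 1·2 + 8·3 + 3·4 + 1·4 + 2·4 = 50
Basilico: 1·3 + 8·4 + 3·5 + 1·2 + 2·3 = 58
Bombay Grill: 1·4 + 8·1 + 3·1 + 1·1 + 2·5 = 26
Pho House: 1·1 + 8·5 + 3·3 + 1·3 + 2·2 = 57
Nori: 1·5 + 8·2 + 3·2 + 1·5 + 2·1 = 34
Basilico has the highest Borda score (58).

Basilico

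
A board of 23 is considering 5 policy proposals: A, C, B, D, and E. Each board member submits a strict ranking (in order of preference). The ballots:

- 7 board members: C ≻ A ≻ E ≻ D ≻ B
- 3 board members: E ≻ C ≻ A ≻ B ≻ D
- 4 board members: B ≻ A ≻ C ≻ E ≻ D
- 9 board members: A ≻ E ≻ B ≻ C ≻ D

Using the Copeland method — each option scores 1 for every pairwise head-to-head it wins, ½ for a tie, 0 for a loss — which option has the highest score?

A: beats C, B, D, and E → score 4.
C: beats D; loses to A, B, and E → score 1.
B: beats C and D; loses to A and E → score 2.
D: loses to A, C, B, and E → score 0.
E: beats C, B, and D; loses to A → score 3.
A has the best pairwise record.

A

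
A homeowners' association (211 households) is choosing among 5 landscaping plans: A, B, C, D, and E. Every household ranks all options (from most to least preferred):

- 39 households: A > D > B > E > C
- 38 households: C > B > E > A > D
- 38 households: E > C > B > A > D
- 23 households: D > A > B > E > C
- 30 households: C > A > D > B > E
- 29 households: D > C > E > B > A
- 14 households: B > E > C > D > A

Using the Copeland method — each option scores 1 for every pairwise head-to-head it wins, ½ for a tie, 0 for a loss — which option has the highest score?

C

A: beats D; loses to B, C, and E → score 1.
B: beats A and E; loses to C and D → score 2.
C: beats A, B, and D; loses to E → score 3.
D: beats B and E; loses to A and C → score 2.
E: beats A and C; loses to B and D → score 2.
C has the best pairwise record.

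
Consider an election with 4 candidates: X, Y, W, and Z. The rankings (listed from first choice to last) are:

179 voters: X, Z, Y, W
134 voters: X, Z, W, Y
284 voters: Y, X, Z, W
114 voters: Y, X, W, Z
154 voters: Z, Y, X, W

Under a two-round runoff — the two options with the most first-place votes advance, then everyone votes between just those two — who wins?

Y

Round 1 first-place votes: X 313, Y 398, W 0, Z 154.
Y and X advance.
Runoff: Y is preferred to X by 552 voters; X by 313.
Y wins the runoff.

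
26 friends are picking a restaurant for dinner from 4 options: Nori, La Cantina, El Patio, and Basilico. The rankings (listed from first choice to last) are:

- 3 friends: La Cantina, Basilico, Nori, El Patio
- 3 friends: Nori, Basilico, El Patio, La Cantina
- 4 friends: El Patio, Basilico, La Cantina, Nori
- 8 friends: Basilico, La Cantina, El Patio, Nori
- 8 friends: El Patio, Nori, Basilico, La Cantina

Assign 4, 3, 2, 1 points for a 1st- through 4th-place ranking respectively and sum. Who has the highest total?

Basilico

Nori: 3·2 + 3·4 + 4·1 + 8·1 + 8·3 = 54
La Cantina: 3·4 + 3·1 + 4·2 + 8·3 + 8·1 = 55
El Patio: 3·1 + 3·2 + 4·4 + 8·2 + 8·4 = 73
Basilico: 3·3 + 3·3 + 4·3 + 8·4 + 8·2 = 78
Basilico has the highest Borda score (78).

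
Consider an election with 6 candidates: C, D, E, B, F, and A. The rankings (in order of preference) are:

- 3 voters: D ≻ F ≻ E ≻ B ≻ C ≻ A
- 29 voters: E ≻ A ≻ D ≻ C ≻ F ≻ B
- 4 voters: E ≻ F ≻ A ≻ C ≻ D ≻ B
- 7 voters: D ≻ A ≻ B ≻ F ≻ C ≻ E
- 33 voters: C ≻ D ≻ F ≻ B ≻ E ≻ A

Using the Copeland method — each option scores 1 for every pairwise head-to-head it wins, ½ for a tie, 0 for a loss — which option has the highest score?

C: beats E, B, and F; loses to D and A → score 3.
D: beats C, E, B, F, and A → score 5.
E: beats A; loses to C, D, B, and F → score 1.
B: beats E; loses to C, D, F, and A → score 1.
F: beats E, B, and A; loses to C and D → score 3.
A: beats C and B; loses to D, E, and F → score 2.
D has the best pairwise record.

D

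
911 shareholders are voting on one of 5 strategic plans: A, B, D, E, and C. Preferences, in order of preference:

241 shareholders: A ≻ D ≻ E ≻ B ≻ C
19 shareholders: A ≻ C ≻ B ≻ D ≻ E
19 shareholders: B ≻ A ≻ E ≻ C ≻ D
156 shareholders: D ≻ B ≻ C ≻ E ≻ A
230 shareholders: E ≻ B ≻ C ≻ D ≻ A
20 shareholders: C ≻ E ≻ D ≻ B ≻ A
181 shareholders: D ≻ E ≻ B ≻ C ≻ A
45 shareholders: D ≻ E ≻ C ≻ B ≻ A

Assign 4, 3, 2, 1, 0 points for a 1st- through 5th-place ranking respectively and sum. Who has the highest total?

D

A: 241·4 + 19·4 + 19·3 + 156·0 + 230·0 + 20·0 + 181·0 + 45·0 = 1097
B: 241·1 + 19·2 + 19·4 + 156·3 + 230·3 + 20·1 + 181·2 + 45·1 = 1940
D: 241·3 + 19·1 + 19·0 + 156·4 + 230·1 + 20·2 + 181·4 + 45·4 = 2540
E: 241·2 + 19·0 + 19·2 + 156·1 + 230·4 + 20·3 + 181·3 + 45·3 = 2334
C: 241·0 + 19·3 + 19·1 + 156·2 + 230·2 + 20·4 + 181·1 + 45·2 = 1199
D has the highest Borda score (2540).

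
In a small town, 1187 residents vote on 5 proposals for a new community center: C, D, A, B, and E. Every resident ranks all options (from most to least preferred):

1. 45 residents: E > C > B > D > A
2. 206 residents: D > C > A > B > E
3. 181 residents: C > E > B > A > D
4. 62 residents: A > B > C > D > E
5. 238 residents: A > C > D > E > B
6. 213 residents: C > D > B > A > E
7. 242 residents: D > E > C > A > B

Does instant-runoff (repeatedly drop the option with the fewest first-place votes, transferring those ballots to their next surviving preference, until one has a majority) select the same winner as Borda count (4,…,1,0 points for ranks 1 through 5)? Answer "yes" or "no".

yes

Instant-runoff — R1 C 394, D 448, A 300, B 0, E 45 (B out); R2 C 394, D 448, A 300, E 45 (E out); R3 C 439, D 448, A 300 (A out); R4 C 739, D 448 (C winner). Winner: C.
Borda — scores: C 3651, D 3014, A 2248, B 1270, E 1687. Winner: C.
The two methods agree.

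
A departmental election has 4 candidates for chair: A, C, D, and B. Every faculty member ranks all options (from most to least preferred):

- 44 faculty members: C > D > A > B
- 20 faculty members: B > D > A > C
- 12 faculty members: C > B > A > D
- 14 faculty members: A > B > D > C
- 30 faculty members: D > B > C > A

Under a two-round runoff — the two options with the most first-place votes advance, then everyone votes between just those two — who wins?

Round 1 first-place votes: A 14, C 56, D 30, B 20.
C and D advance.
Runoff: C is preferred to D by 56 voters; D by 64.
D wins the runoff.

D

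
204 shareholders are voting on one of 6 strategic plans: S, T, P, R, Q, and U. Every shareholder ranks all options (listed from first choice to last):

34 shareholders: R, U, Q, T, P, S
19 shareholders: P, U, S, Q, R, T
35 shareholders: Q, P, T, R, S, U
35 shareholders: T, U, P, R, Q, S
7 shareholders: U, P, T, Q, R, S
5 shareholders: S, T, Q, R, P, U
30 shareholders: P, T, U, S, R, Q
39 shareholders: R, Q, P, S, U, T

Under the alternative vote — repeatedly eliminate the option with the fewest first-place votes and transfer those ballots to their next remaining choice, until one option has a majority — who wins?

Round 1: S 5, T 35, P 49, R 73, Q 35, U 7. Eliminate S.
Round 2: T 40, P 49, R 73, Q 35, U 7. Eliminate U.
Round 3: T 40, P 56, R 73, Q 35. Eliminate Q.
Round 4: T 40, P 91, R 73. Eliminate T.
Round 5: P 126, R 78. P has a majority.

P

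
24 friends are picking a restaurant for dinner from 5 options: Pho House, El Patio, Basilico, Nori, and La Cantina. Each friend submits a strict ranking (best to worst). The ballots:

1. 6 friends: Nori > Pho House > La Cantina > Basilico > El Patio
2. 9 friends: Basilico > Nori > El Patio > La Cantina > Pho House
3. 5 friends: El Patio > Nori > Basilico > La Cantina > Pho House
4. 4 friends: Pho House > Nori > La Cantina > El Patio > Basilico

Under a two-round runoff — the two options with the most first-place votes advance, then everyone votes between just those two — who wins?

Nori

Round 1 first-place votes: Pho House 4, El Patio 5, Basilico 9, Nori 6, La Cantina 0.
Basilico and Nori advance.
Runoff: Basilico is preferred to Nori by 9 voters; Nori by 15.
Nori wins the runoff.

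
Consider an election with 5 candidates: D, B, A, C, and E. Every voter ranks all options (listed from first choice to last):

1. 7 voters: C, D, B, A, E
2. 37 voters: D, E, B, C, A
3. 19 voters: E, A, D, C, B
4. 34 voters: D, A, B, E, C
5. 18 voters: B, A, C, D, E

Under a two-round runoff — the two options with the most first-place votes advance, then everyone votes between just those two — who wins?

Round 1 first-place votes: D 71, B 18, A 0, C 7, E 19.
D and E advance.
Runoff: D is preferred to E by 96 voters; E by 19.
D wins the runoff.

D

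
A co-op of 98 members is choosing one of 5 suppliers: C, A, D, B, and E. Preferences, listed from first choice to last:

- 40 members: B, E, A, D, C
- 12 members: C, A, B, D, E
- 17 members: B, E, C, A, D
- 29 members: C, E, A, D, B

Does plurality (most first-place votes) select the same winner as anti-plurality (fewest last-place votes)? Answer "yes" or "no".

Plurality — first-place votes: C 41, A 0, D 0, B 57, E 0. Winner: B.
Anti-plurality — last-place votes: C 40, A 0, D 17, B 29, E 12. Winner: A.
The two methods disagree.

no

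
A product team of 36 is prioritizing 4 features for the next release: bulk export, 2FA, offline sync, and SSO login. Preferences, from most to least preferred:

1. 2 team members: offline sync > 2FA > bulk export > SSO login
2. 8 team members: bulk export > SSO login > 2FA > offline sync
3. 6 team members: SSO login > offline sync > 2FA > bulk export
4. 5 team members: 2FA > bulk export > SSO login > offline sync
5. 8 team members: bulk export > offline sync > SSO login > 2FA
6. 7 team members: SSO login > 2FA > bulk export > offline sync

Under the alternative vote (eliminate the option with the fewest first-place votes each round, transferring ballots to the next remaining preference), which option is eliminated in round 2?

2FA

Round 1: bulk export 16, 2FA 5, offline sync 2, SSO login 13. Eliminate offline sync.
Round 2: bulk export 16, 2FA 7, SSO login 13. Eliminate 2FA.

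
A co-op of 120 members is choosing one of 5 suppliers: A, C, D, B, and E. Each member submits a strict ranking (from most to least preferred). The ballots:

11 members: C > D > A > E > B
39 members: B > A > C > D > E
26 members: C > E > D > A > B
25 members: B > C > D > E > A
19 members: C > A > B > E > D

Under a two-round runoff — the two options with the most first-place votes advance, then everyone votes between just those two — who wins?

Round 1 first-place votes: A 0, C 56, D 0, B 64, E 0.
B and C advance.
Runoff: B is preferred to C by 64 voters; C by 56.
B wins the runoff.

B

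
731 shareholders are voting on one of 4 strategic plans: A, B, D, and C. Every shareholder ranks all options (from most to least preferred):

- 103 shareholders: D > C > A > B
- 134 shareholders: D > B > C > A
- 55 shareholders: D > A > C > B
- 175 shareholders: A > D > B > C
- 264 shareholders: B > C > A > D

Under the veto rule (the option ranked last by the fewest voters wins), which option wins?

Last-place votes: A 134, B 158, D 264, C 175.
A is ranked last by the fewest voters, so A wins.

A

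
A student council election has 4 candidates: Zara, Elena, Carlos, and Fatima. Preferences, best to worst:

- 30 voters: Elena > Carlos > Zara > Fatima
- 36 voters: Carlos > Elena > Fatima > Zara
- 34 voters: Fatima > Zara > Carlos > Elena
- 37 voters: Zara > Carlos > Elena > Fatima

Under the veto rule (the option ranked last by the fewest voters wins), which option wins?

Carlos

Last-place votes: Zara 36, Elena 34, Carlos 0, Fatima 67.
Carlos is ranked last by the fewest voters, so Carlos wins.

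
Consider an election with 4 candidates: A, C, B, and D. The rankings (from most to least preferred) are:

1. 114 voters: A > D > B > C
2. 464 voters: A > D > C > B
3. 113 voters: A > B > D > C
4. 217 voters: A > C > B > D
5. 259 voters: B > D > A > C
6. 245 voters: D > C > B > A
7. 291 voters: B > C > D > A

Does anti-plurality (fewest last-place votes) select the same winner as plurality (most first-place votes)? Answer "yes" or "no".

Anti-plurality — last-place votes: A 536, C 486, B 464, D 217. Winner: D.
Plurality — first-place votes: A 908, C 0, B 550, D 245. Winner: A.
The two methods disagree.

no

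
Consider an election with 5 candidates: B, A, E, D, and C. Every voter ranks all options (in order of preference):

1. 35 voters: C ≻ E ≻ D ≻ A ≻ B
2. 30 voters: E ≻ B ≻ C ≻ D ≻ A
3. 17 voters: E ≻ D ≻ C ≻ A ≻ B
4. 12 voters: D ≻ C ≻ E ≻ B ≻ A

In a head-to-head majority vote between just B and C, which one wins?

C

Voters preferring B to C: 30; preferring C to B: 64.
C wins the head-to-head.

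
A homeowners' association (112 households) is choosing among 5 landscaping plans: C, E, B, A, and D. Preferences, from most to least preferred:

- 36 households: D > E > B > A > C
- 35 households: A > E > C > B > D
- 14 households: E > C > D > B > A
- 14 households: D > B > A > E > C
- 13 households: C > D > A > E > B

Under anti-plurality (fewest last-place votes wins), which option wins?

E

Last-place votes: C 50, E 0, B 13, A 14, D 35.
E is ranked last by the fewest voters, so E wins.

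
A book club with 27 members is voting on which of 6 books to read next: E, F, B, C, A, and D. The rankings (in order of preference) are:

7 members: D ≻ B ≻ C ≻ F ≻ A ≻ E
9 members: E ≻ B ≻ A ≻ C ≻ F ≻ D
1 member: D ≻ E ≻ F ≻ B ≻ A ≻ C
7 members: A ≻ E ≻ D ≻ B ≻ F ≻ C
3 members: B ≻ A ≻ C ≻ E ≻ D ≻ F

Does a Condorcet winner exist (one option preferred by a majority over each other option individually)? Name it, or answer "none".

none

Checking pairwise contests:
A beats E 17–10.
E beats F 20–7.
E beats B 17–10.
E beats C 17–10.
B beats A 20–7.
E beats D 19–8.
Every option loses at least one head-to-head, so there is no Condorcet winner.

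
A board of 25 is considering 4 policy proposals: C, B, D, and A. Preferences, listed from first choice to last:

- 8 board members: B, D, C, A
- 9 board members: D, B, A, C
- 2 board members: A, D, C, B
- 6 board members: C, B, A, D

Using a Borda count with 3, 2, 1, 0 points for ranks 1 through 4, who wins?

B

C: 8·1 + 9·0 + 2·1 + 6·3 = 28
B: 8·3 + 9·2 + 2·0 + 6·2 = 54
D: 8·2 + 9·3 + 2·2 + 6·0 = 47
A: 8·0 + 9·1 + 2·3 + 6·1 = 21
B has the highest Borda score (54).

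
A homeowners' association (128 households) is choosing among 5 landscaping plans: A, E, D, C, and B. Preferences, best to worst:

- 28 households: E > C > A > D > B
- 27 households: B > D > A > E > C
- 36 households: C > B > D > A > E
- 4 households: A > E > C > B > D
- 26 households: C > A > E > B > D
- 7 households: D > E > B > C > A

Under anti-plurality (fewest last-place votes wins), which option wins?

Last-place votes: A 7, E 36, D 30, C 27, B 28.
A is ranked last by the fewest voters, so A wins.

A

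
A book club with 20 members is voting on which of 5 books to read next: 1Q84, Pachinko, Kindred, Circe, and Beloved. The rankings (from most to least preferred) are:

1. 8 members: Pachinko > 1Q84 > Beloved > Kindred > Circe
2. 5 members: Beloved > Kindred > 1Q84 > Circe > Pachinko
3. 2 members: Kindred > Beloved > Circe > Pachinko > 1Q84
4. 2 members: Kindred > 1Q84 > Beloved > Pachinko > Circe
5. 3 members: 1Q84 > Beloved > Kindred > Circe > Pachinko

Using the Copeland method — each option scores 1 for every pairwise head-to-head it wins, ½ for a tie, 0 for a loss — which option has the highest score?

1Q84: beats Kindred, Circe, and Beloved; ties Pachinko → score 3.5.
Pachinko: ties 1Q84 and Circe; loses to Kindred and Beloved → score 1.
Kindred: beats Pachinko and Circe; loses to 1Q84 and Beloved → score 2.
Circe: ties Pachinko; loses to 1Q84, Kindred, and Beloved → score 0.5.
Beloved: beats Pachinko, Kindred, and Circe; loses to 1Q84 → score 3.
1Q84 has the best pairwise record.

1Q84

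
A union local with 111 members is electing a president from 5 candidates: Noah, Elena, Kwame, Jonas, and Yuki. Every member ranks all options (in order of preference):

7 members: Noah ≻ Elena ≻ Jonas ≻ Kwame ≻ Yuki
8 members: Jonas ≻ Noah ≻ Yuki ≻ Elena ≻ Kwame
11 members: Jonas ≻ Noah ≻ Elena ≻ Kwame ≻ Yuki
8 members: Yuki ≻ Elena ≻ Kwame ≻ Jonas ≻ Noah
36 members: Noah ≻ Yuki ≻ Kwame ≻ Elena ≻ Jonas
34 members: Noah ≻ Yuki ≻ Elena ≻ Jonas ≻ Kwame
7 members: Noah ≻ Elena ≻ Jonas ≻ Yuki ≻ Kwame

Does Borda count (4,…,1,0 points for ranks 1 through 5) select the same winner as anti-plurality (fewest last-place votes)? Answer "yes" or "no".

Borda — scores: Noah 393, Elena 200, Kwame 106, Jonas 146, Yuki 265. Winner: Noah.
Anti-plurality — last-place votes: Noah 8, Elena 0, Kwame 49, Jonas 36, Yuki 18. Winner: Elena.
The two methods disagree.

no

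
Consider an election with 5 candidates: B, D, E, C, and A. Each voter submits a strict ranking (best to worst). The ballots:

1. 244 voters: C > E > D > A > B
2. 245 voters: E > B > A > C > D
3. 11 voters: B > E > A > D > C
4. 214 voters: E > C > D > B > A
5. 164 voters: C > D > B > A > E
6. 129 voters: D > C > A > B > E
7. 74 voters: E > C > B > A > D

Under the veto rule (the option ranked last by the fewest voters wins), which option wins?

C

Last-place votes: B 244, D 319, E 293, C 11, A 214.
C is ranked last by the fewest voters, so C wins.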